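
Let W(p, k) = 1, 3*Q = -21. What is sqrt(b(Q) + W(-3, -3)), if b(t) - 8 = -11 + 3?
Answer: 1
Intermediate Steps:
Q = -7 (Q = (1/3)*(-21) = -7)
b(t) = 0 (b(t) = 8 + (-11 + 3) = 8 - 8 = 0)
sqrt(b(Q) + W(-3, -3)) = sqrt(0 + 1) = sqrt(1) = 1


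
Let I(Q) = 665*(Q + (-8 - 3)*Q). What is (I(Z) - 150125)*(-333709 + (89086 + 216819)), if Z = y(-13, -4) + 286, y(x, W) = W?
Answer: 56314916700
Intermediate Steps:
Z = 282 (Z = -4 + 286 = 282)
I(Q) = -6650*Q (I(Q) = 665*(Q - 11*Q) = 665*(-10*Q) = -6650*Q)
(I(Z) - 150125)*(-333709 + (89086 + 216819)) = (-6650*282 - 150125)*(-333709 + (89086 + 216819)) = (-1875300 - 150125)*(-333709 + 305905) = -2025425*(-27804) = 56314916700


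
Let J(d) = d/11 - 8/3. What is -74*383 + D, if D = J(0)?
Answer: -85034/3 ≈ -28345.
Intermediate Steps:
J(d) = -8/3 + d/11 (J(d) = d*(1/11) - 8*⅓ = d/11 - 8/3 = -8/3 + d/11)
D = -8/3 (D = -8/3 + (1/11)*0 = -8/3 + 0 = -8/3 ≈ -2.6667)
-74*383 + D = -74*383 - 8/3 = -28342 - 8/3 = -85034/3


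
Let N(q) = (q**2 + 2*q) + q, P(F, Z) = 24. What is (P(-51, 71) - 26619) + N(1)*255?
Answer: -25575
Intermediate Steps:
N(q) = q**2 + 3*q
(P(-51, 71) - 26619) + N(1)*255 = (24 - 26619) + (1*(3 + 1))*255 = -26595 + (1*4)*255 = -26595 + 4*255 = -26595 + 1020 = -25575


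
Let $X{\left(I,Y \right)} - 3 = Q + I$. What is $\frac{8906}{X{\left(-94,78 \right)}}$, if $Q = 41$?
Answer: $- \frac{4453}{25} \approx -178.12$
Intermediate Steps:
$X{\left(I,Y \right)} = 44 + I$ ($X{\left(I,Y \right)} = 3 + \left(41 + I\right) = 44 + I$)
$\frac{8906}{X{\left(-94,78 \right)}} = \frac{8906}{44 - 94} = \frac{8906}{-50} = 8906 \left(- \frac{1}{50}\right) = - \frac{4453}{25}$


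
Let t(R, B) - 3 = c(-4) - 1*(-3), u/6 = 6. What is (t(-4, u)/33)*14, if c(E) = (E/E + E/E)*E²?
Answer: 532/33 ≈ 16.121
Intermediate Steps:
u = 36 (u = 6*6 = 36)
c(E) = 2*E² (c(E) = (1 + 1)*E² = 2*E²)
t(R, B) = 38 (t(R, B) = 3 + (2*(-4)² - 1*(-3)) = 3 + (2*16 + 3) = 3 + (32 + 3) = 3 + 35 = 38)
(t(-4, u)/33)*14 = (38/33)*14 = 532/33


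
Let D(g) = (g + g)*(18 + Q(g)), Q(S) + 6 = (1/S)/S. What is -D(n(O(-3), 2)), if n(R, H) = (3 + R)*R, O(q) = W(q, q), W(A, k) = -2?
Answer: 49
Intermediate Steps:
Q(S) = -6 + S**(-2) (Q(S) = -6 + (1/S)/S = -6 + 1/(S*S) = -6 + S**(-2))
O(q) = -2
n(R, H) = R*(3 + R)
D(g) = 2*g*(12 + g**(-2)) (D(g) = (g + g)*(18 + (-6 + g**(-2))) = (2*g)*(12 + g**(-2)) = 2*g*(12 + g**(-2)))
-D(n(O(-3), 2)) = -(2/((-2*(3 - 2))) + 24*(-2*(3 - 2))) = -(2/((-2*1)) + 24*(-2*1)) = -(2/(-2) + 24*(-2)) = -(2*(-1/2) - 48) = -(-1 - 48) = -1*(-49) = 49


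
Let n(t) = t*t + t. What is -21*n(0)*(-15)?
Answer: 0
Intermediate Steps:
n(t) = t + t² (n(t) = t² + t = t + t²)
-21*n(0)*(-15) = -0*(1 + 0)*(-15) = -0*(-15) = -21*0*(-15) = 0*(-15) = 0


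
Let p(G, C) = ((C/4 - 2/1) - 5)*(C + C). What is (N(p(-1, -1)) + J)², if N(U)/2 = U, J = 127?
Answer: 24336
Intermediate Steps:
p(G, C) = 2*C*(-7 + C/4) (p(G, C) = ((C*(¼) - 2*1) - 5)*(2*C) = ((C/4 - 2) - 5)*(2*C) = ((-2 + C/4) - 5)*(2*C) = (-7 + C/4)*(2*C) = 2*C*(-7 + C/4))
N(U) = 2*U
(N(p(-1, -1)) + J)² = (2*((½)*(-1)*(-28 - 1)) + 127)² = (2*((½)*(-1)*(-29)) + 127)² = (2*(29/2) + 127)² = (29 + 127)² = 156² = 24336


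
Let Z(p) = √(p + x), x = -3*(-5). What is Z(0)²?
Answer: 15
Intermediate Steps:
x = 15
Z(p) = √(15 + p) (Z(p) = √(p + 15) = √(15 + p))
Z(0)² = (√(15 + 0))² = (√15)² = 15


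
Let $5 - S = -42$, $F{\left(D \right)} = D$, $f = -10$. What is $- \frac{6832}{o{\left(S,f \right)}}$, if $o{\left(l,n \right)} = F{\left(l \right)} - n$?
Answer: $- \frac{6832}{57} \approx -119.86$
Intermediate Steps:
$S = 47$ ($S = 5 - -42 = 5 + 42 = 47$)
$o{\left(l,n \right)} = l - n$
$- \frac{6832}{o{\left(S,f \right)}} = - \frac{6832}{47 - -10} = - \frac{6832}{47 + 10} = - \frac{6832}{57}$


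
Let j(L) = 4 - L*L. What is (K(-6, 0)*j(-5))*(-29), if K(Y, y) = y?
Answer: 0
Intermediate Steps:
j(L) = 4 - L²
(K(-6, 0)*j(-5))*(-29) = (0*(4 - 1*(-5)²))*(-29) = (0*(4 - 1*25))*(-29) = (0*(4 - 25))*(-29) = (0*(-21))*(-29) = 0*(-29) = 0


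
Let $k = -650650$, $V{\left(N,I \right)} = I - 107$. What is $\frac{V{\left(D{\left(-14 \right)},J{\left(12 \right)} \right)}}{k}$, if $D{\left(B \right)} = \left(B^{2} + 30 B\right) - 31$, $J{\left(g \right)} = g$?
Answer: $\frac{19}{130130} \approx 0.00014601$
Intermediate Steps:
$D{\left(B \right)} = -31 + B^{2} + 30 B$
$V{\left(N,I \right)} = -107 + I$ ($V{\left(N,I \right)} = I - 107 = -107 + I$)
$\frac{V{\left(D{\left(-14 \right)},J{\left(12 \right)} \right)}}{k} = \frac{-107 + 12}{-650650} = \left(-95\right) \left(- \frac{1}{650650}\right) = \frac{19}{130130}$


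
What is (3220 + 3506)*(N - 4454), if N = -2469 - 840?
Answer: -52213938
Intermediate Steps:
N = -3309
(3220 + 3506)*(N - 4454) = (3220 + 3506)*(-3309 - 4454) = 6726*(-7763) = -52213938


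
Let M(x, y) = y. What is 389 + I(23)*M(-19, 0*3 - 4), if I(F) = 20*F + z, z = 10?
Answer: -1491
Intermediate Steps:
I(F) = 10 + 20*F (I(F) = 20*F + 10 = 10 + 20*F)
389 + I(23)*M(-19, 0*3 - 4) = 389 + (10 + 20*23)*(0*3 - 4) = 389 + (10 + 460)*(0 - 4) = 389 + 470*(-4) = 389 - 1880 = -1491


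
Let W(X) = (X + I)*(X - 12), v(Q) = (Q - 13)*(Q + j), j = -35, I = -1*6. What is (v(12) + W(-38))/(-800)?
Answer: -2223/800 ≈ -2.7788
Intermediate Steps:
I = -6
v(Q) = (-35 + Q)*(-13 + Q) (v(Q) = (Q - 13)*(Q - 35) = (-13 + Q)*(-35 + Q) = (-35 + Q)*(-13 + Q))
W(X) = (-12 + X)*(-6 + X) (W(X) = (X - 6)*(X - 12) = (-6 + X)*(-12 + X) = (-12 + X)*(-6 + X))
(v(12) + W(-38))/(-800) = ((455 + 12**2 - 48*12) + (72 + (-38)**2 - 18*(-38)))/(-800) = -((455 + 144 - 576) + (72 + 1444 + 684))/800 = -(23 + 2200)/800 = -1/800*2223 = -2223/800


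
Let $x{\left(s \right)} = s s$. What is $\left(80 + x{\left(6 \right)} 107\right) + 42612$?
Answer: $46544$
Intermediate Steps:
$x{\left(s \right)} = s^{2}$
$\left(80 + x{\left(6 \right)} 107\right) + 42612 = \left(80 + 6^{2} \cdot 107\right) + 42612 = \left(80 + 36 \cdot 107\right) + 42612 = \left(80 + 3852\right) + 42612 = 3932 + 42612 = 46544$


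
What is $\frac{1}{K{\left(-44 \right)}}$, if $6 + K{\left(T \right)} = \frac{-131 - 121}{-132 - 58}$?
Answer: $- \frac{95}{444} \approx -0.21396$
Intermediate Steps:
$K{\left(T \right)} = - \frac{444}{95}$ ($K{\left(T \right)} = -6 + \frac{-131 - 121}{-132 - 58} = -6 - \frac{252}{-190} = -6 - - \frac{126}{95} = -6 + \frac{126}{95} = - \frac{444}{95}$)
$\frac{1}{K{\left(-44 \right)}} = \frac{1}{- \frac{444}{95}} = - \frac{95}{444}$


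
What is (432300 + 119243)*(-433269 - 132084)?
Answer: -311816489679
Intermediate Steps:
(432300 + 119243)*(-433269 - 132084) = 551543*(-565353) = -311816489679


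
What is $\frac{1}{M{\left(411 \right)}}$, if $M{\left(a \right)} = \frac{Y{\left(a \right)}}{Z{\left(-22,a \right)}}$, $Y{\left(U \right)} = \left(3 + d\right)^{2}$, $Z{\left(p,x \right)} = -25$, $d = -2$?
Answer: $-25$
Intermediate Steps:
$Y{\left(U \right)} = 1$ ($Y{\left(U \right)} = \left(3 - 2\right)^{2} = 1^{2} = 1$)
$M{\left(a \right)} = - \frac{1}{25}$ ($M{\left(a \right)} = 1 \frac{1}{-25} = 1 \left(- \frac{1}{25}\right) = - \frac{1}{25}$)
$\frac{1}{M{\left(411 \right)}} = \frac{1}{- \frac{1}{25}} = -25$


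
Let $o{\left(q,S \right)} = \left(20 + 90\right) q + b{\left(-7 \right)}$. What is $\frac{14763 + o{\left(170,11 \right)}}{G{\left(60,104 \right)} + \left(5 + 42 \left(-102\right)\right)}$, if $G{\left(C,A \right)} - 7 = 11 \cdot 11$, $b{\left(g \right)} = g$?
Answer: $- \frac{33456}{4151} \approx -8.0597$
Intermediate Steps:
$G{\left(C,A \right)} = 128$ ($G{\left(C,A \right)} = 7 + 11 \cdot 11 = 7 + 121 = 128$)
$o{\left(q,S \right)} = -7 + 110 q$ ($o{\left(q,S \right)} = \left(20 + 90\right) q - 7 = 110 q - 7 = -7 + 110 q$)
$\frac{14763 + o{\left(170,11 \right)}}{G{\left(60,104 \right)} + \left(5 + 42 \left(-102\right)\right)} = \frac{14763 + \left(-7 + 110 \cdot 170\right)}{128 + \left(5 + 42 \left(-102\right)\right)} = \frac{14763 + \left(-7 + 18700\right)}{128 + \left(5 - 4284\right)} = \frac{14763 + 18693}{128 - 4279} = \frac{33456}{-4151} = 33456 \left(- \frac{1}{4151}\right) = - \frac{33456}{4151}$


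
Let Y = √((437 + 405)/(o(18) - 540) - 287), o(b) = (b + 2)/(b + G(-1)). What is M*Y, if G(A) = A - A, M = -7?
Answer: -14*I*√16969277/485 ≈ -118.91*I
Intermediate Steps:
G(A) = 0
o(b) = (2 + b)/b (o(b) = (b + 2)/(b + 0) = (2 + b)/b)
Y = 2*I*√16969277/485 (Y = √((437 + 405)/((2 + 18)/18 - 540) - 287) = √(842/((1/18)*20 - 540) - 287) = √(842/(10/9 - 540) - 287) = √(842/(-4850/9) - 287) = √(842*(-9/4850) - 287) = √(-3789/2425 - 287) = √(-699764/2425) = 2*I*√16969277/485 ≈ 16.987*I)
M*Y = -14*I*√16969277/485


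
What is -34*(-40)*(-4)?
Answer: -5440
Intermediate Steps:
-34*(-40)*(-4) = 1360*(-4) = -5440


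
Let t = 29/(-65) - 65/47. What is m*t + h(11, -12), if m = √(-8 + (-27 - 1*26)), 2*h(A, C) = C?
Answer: -6 - 5588*I*√61/3055 ≈ -6.0 - 14.286*I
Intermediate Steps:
h(A, C) = C/2
m = I*√61 (m = √(-8 + (-27 - 26)) = √(-8 - 53) = √(-61) = I*√61 ≈ 7.8102*I)
t = -5588/3055 (t = 29*(-1/65) - 65*1/47 = -29/65 - 65/47 = -5588/3055 ≈ -1.8291)
m*t + h(11, -12) = (I*√61)*(-5588/3055) + (½)*(-12) = -5588*I*√61/3055 - 6 = -6 - 5588*I*√61/3055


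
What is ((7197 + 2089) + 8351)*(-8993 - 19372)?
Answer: -500273505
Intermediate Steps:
((7197 + 2089) + 8351)*(-8993 - 19372) = (9286 + 8351)*(-28365) = 17637*(-28365) = -500273505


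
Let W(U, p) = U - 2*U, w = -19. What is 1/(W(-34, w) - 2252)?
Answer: -1/2218 ≈ -0.00045086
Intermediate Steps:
W(U, p) = -U
1/(W(-34, w) - 2252) = 1/(-1*(-34) - 2252) = 1/(34 - 2252) = 1/(-2218) = -1/2218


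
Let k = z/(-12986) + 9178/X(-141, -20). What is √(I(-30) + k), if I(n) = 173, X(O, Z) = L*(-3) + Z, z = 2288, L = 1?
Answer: I*√5045182010041/149339 ≈ 15.041*I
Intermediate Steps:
X(O, Z) = -3 + Z (X(O, Z) = 1*(-3) + Z = -3 + Z)
k = -59619066/149339 (k = 2288/(-12986) + 9178/(-3 - 20) = 2288*(-1/12986) + 9178/(-23) = -1144/6493 + 9178*(-1/23) = -1144/6493 - 9178/23 = -59619066/149339 ≈ -399.22)
√(I(-30) + k) = √(173 - 59619066/149339) = √(-33783419/149339) = I*√5045182010041/149339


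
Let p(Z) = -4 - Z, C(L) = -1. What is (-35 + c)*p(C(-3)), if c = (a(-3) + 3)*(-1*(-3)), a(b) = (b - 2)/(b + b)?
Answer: 141/2 ≈ 70.500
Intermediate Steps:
a(b) = (-2 + b)/(2*b) (a(b) = (-2 + b)/((2*b)) = (-2 + b)*(1/(2*b)) = (-2 + b)/(2*b))
c = 23/2 (c = ((½)*(-2 - 3)/(-3) + 3)*(-1*(-3)) = ((½)*(-⅓)*(-5) + 3)*3 = (⅚ + 3)*3 = (23/6)*3 = 23/2 ≈ 11.500)
(-35 + c)*p(C(-3)) = (-35 + 23/2)*(-4 - 1*(-1)) = -47*(-4 + 1)/2 = -47/2*(-3) = 141/2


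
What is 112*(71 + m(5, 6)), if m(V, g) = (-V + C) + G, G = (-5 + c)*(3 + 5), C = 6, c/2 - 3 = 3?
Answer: 14336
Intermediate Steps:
c = 12 (c = 6 + 2*3 = 6 + 6 = 12)
G = 56 (G = (-5 + 12)*(3 + 5) = 7*8 = 56)
m(V, g) = 62 - V (m(V, g) = (-V + 6) + 56 = (6 - V) + 56 = 62 - V)
112*(71 + m(5, 6)) = 112*(71 + (62 - 1*5)) = 112*(71 + (62 - 5)) = 112*(71 + 57) = 112*128 = 14336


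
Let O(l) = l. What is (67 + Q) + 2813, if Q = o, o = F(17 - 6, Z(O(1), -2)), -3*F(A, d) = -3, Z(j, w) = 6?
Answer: 2881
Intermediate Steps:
F(A, d) = 1 (F(A, d) = -⅓*(-3) = 1)
o = 1
Q = 1
(67 + Q) + 2813 = (67 + 1) + 2813 = 68 + 2813 = 2881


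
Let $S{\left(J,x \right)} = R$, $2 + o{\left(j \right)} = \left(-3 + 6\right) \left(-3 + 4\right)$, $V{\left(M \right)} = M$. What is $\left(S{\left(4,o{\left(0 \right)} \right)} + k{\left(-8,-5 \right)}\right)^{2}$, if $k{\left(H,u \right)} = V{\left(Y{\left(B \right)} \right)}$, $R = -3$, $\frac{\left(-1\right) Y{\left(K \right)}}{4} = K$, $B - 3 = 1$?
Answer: $361$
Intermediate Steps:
$B = 4$ ($B = 3 + 1 = 4$)
$Y{\left(K \right)} = - 4 K$
$o{\left(j \right)} = 1$ ($o{\left(j \right)} = -2 + \left(-3 + 6\right) \left(-3 + 4\right) = -2 + 3 \cdot 1 = -2 + 3 = 1$)
$k{\left(H,u \right)} = -16$ ($k{\left(H,u \right)} = \left(-4\right) 4 = -16$)
$S{\left(J,x \right)} = -3$
$\left(S{\left(4,o{\left(0 \right)} \right)} + k{\left(-8,-5 \right)}\right)^{2} = \left(-3 - 16\right)^{2} = \left(-19\right)^{2} = 361$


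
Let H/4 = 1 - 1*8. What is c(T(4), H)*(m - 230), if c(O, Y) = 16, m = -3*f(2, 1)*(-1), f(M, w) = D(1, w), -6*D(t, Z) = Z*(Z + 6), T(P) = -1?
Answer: -3736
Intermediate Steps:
H = -28 (H = 4*(1 - 1*8) = 4*(1 - 8) = 4*(-7) = -28)
D(t, Z) = -Z*(6 + Z)/6 (D(t, Z) = -Z*(Z + 6)/6 = -Z*(6 + Z)/6)
f(M, w) = -w*(6 + w)/6
m = -7/2 (m = -(-1)*(6 + 1)/2*(-1) = -(-1)*7/2*(-1) = -3*(-7/6)*(-1) = (7/2)*(-1) = -7/2 ≈ -3.5000)
c(T(4), H)*(m - 230) = 16*(-7/2 - 230) = 16*(-467/2) = -3736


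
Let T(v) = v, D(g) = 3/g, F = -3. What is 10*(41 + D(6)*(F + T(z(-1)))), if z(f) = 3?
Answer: 410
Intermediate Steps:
10*(41 + D(6)*(F + T(z(-1)))) = 10*(41 + (3/6)*(-3 + 3)) = 10*(41 + (3*(⅙))*0) = 10*(41 + (½)*0) = 10*(41 + 0) = 10*41 = 410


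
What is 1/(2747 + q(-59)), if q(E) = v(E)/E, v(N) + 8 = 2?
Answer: 59/162079 ≈ 0.00036402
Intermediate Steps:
v(N) = -6 (v(N) = -8 + 2 = -6)
q(E) = -6/E
1/(2747 + q(-59)) = 1/(2747 - 6/(-59)) = 1/(2747 - 6*(-1/59)) = 1/(2747 + 6/59) = 1/(162079/59) = 59/162079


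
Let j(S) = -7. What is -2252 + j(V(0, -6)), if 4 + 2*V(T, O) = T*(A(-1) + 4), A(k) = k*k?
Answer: -2259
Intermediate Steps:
A(k) = k²
V(T, O) = -2 + 5*T/2 (V(T, O) = -2 + (T*((-1)² + 4))/2 = -2 + (T*(1 + 4))/2 = -2 + (T*5)/2 = -2 + (5*T)/2 = -2 + 5*T/2)
-2252 + j(V(0, -6)) = -2252 - 7 = -2259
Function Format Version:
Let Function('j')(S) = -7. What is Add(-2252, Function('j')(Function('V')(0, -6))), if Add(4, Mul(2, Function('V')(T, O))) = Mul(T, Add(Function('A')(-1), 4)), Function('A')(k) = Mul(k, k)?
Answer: -2259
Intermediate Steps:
Function('A')(k) = Pow(k, 2)
Function('V')(T, O) = Add(-2, Mul(Rational(5, 2), T)) (Function('V')(T, O) = Add(-2, Mul(Rational(1, 2), Mul(T, Add(Pow(-1, 2), 4)))) = Add(-2, Mul(Rational(1, 2), Mul(T, Add(1, 4)))) = Add(-2, Mul(Rational(1, 2), Mul(T, 5))) = Add(-2, Mul(Rational(1, 2), Mul(5, T))) = Add(-2, Mul(Rational(5, 2), T)))
Add(-2252, Function('j')(Function('V')(0, -6))) = Add(-2252, -7) = -2259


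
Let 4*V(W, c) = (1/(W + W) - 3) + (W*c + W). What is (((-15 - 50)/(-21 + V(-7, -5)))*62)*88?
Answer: 19859840/827 ≈ 24014.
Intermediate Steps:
V(W, c) = -¾ + W/4 + 1/(8*W) + W*c/4 (V(W, c) = ((1/(W + W) - 3) + (W*c + W))/4 = ((1/(2*W) - 3) + (W + W*c))/4 = ((-3 + 1/(2*W)) + (W + W*c))/4 = (-3 + W + 1/(2*W) + W*c)/4 = -¾ + W/4 + 1/(8*W) + W*c/4)
(((-15 - 50)/(-21 + V(-7, -5)))*62)*88 = (((-15 - 50)/(-21 + (⅛)*(1 + 2*(-7)*(-3 - 7 - 7*(-5)))/(-7)))*62)*88 = (-65/(-21 + (⅛)*(-⅐)*(1 + 2*(-7)*(-3 - 7 + 35)))*62)*88 = (-65/(-21 + (⅛)*(-⅐)*(1 + 2*(-7)*25))*62)*88 = (-65/(-21 + (⅛)*(-⅐)*(1 - 350))*62)*88 = (-65/(-21 + (⅛)*(-⅐)*(-349))*62)*88 = (-65/(-21 + 349/56)*62)*88 = (-65/(-827/56)*62)*88 = (-65*(-56/827)*62)*88 = ((3640/827)*62)*88 = (225680/827)*88 = 19859840/827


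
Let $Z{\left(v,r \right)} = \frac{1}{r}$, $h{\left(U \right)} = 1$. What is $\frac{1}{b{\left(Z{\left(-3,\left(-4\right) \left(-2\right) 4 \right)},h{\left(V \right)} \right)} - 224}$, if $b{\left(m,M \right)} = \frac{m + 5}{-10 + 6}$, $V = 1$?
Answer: $- \frac{128}{28833} \approx -0.0044394$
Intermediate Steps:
$b{\left(m,M \right)} = - \frac{5}{4} - \frac{m}{4}$ ($b{\left(m,M \right)} = \frac{5 + m}{-4} = \left(5 + m\right) \left(- \frac{1}{4}\right) = - \frac{5}{4} - \frac{m}{4}$)
$\frac{1}{b{\left(Z{\left(-3,\left(-4\right) \left(-2\right) 4 \right)},h{\left(V \right)} \right)} - 224} = \frac{1}{\left(- \frac{5}{4} - \frac{1}{4 \left(-4\right) \left(-2\right) 4}\right) - 224} = \frac{1}{\left(- \frac{5}{4} - \frac{1}{4 \cdot 8 \cdot 4}\right) - 224} = \frac{1}{\left(- \frac{5}{4} - \frac{1}{4 \cdot 32}\right) - 224} = \frac{1}{\left(- \frac{5}{4} - \frac{1}{128}\right) - 224} = \frac{1}{- \frac{161}{128} - 224} = \frac{1}{- \frac{28833}{128}} = - \frac{128}{28833}$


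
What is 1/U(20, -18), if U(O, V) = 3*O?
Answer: 1/60 ≈ 0.016667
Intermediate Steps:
1/U(20, -18) = 1/(3*20) = 1/60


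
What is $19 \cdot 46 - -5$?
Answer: $879$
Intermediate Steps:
$19 \cdot 46 - -5 = 874 + 5 = 879$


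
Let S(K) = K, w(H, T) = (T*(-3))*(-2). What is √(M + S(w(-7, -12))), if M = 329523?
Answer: √329451 ≈ 573.98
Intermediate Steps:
w(H, T) = 6*T (w(H, T) = -3*T*(-2) = 6*T)
√(M + S(w(-7, -12))) = √(329523 + 6*(-12)) = √(329523 - 72) = √329451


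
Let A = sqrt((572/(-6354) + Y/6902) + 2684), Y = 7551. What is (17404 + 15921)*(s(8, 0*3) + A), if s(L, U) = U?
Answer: 33325*sqrt(143445447129065746)/7309218 ≈ 1.7268e+6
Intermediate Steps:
A = sqrt(143445447129065746)/7309218 (A = sqrt((572/(-6354) + 7551/6902) + 2684) = sqrt((572*(-1/6354) + 7551*(1/6902)) + 2684) = sqrt((-286/3177 + 7551/6902) + 2684) = sqrt(22015555/21927654 + 2684) = sqrt(58875838891/21927654) = sqrt(143445447129065746)/7309218 ≈ 51.817)
(17404 + 15921)*(s(8, 0*3) + A) = (17404 + 15921)*(0*3 + sqrt(143445447129065746)/7309218) = 33325*(0 + sqrt(143445447129065746)/7309218) = 33325*(sqrt(143445447129065746)/7309218) = 33325*sqrt(143445447129065746)/7309218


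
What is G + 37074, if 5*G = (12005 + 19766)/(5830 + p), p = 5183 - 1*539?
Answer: 1941597151/52370 ≈ 37075.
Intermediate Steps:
p = 4644 (p = 5183 - 539 = 4644)
G = 31771/52370 (G = ((12005 + 19766)/(5830 + 4644))/5 = (31771/10474)/5 = (31771*(1/10474))/5 = (1/5)*(31771/10474) = 31771/52370 ≈ 0.60666)
G + 37074 = 31771/52370 + 37074 = 1941597151/52370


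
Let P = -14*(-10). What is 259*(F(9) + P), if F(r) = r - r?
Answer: 36260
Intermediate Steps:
F(r) = 0
P = 140
259*(F(9) + P) = 259*(0 + 140) = 259*140 = 36260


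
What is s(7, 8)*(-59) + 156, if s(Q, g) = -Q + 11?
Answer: -80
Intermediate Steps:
s(Q, g) = 11 - Q
s(7, 8)*(-59) + 156 = (11 - 1*7)*(-59) + 156 = (11 - 7)*(-59) + 156 = 4*(-59) + 156 = -236 + 156 = -80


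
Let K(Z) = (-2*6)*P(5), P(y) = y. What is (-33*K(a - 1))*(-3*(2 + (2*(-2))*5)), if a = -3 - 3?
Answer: 106920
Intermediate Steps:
a = -6
K(Z) = -60 (K(Z) = -2*6*5 = -12*5 = -60)
(-33*K(a - 1))*(-3*(2 + (2*(-2))*5)) = (-33*(-60))*(-3*(2 + (2*(-2))*5)) = 1980*(-3*(2 - 4*5)) = 1980*(-3*(2 - 20)) = 1980*(-3*(-18)) = 1980*54 = 106920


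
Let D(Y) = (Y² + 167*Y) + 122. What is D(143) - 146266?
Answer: -101814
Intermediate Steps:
D(Y) = 122 + Y² + 167*Y
D(143) - 146266 = (122 + 143² + 167*143) - 146266 = (122 + 20449 + 23881) - 146266 = 44452 - 146266 = -101814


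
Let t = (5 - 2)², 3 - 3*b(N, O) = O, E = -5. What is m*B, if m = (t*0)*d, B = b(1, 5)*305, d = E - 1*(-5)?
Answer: 0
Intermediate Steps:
b(N, O) = 1 - O/3
d = 0 (d = -5 - 1*(-5) = -5 + 5 = 0)
t = 9 (t = 3² = 9)
B = -610/3 (B = (1 - ⅓*5)*305 = (1 - 5/3)*305 = -⅔*305 = -610/3 ≈ -203.33)
m = 0 (m = (9*0)*0 = 0*0 = 0)
m*B = 0*(-610/3) = 0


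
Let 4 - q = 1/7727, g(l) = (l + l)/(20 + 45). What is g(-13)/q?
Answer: -15454/154535 ≈ -0.10000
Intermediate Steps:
g(l) = 2*l/65 (g(l) = (2*l)/65 = (2*l)*(1/65) = 2*l/65)
q = 30907/7727 (q = 4 - 1/7727 = 30907/7727 ≈ 3.9999)
g(-13)/q = ((2/65)*(-13))/(30907/7727) = -⅖*7727/30907 = -15454/154535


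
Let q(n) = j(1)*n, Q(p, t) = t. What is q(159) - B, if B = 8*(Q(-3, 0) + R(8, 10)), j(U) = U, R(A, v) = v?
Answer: 79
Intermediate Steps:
B = 80 (B = 8*(0 + 10) = 8*10 = 80)
q(n) = n (q(n) = 1*n = n)
q(159) - B = 159 - 1*80 = 159 - 80 = 79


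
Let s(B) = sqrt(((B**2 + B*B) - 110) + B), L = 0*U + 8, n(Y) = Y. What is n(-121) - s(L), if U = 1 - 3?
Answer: -121 - sqrt(26) ≈ -126.10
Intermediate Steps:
U = -2
L = 8 (L = 0*(-2) + 8 = 0 + 8 = 8)
s(B) = sqrt(-110 + B + 2*B**2) (s(B) = sqrt(((B**2 + B**2) - 110) + B) = sqrt((2*B**2 - 110) + B) = sqrt((-110 + 2*B**2) + B) = sqrt(-110 + B + 2*B**2))
n(-121) - s(L) = -121 - sqrt(-110 + 8 + 2*8**2) = -121 - sqrt(-110 + 8 + 2*64) = -121 - sqrt(-110 + 8 + 128) = -121 - sqrt(26)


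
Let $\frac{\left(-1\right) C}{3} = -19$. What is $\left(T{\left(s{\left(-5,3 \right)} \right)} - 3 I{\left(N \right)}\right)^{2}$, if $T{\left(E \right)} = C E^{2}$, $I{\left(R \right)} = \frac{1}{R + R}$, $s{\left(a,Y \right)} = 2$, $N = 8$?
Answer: $\frac{13286025}{256} \approx 51899.0$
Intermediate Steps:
$C = 57$ ($C = \left(-3\right) \left(-19\right) = 57$)
$I{\left(R \right)} = \frac{1}{2 R}$
$T{\left(E \right)} = 57 E^{2}$
$\left(T{\left(s{\left(-5,3 \right)} \right)} - 3 I{\left(N \right)}\right)^{2} = \left(57 \cdot 2^{2} - 3 \frac{1}{2 \cdot 8}\right)^{2} = \left(57 \cdot 4 - 3 \cdot \frac{1}{2} \cdot \frac{1}{8}\right)^{2} = \left(228 - \frac{3}{16}\right)^{2} = \left(\frac{3645}{16}\right)^{2} = \frac{13286025}{256}$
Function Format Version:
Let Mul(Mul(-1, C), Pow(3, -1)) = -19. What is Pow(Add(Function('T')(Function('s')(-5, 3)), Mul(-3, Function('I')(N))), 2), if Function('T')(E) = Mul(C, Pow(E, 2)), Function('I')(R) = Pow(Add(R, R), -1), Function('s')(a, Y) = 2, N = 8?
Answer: Rational(13286025, 256) ≈ 51899.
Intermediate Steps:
C = 57 (C = Mul(-3, -19) = 57)
Function('I')(R) = Mul(Rational(1, 2), Pow(R, -1)) (Function('I')(R) = Pow(Mul(2, R), -1) = Mul(Rational(1, 2), Pow(R, -1)))
Function('T')(E) = Mul(57, Pow(E, 2))
Pow(Add(Function('T')(Function('s')(-5, 3)), Mul(-3, Function('I')(N))), 2) = Pow(Add(Mul(57, Pow(2, 2)), Mul(-3, Mul(Rational(1, 2), Pow(8, -1)))), 2) = Pow(Add(Mul(57, 4), Mul(-3, Mul(Rational(1, 2), Rational(1, 8)))), 2) = Pow(Add(228, Mul(-3, Rational(1, 16))), 2) = Pow(Add(228, Rational(-3, 16)), 2) = Pow(Rational(3645, 16), 2) = Rational(13286025, 256)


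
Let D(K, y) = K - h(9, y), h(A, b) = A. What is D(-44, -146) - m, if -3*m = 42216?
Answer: 14019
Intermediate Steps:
m = -14072 (m = -⅓*42216 = -14072)
D(K, y) = -9 + K (D(K, y) = K - 1*9 = K - 9 = -9 + K)
D(-44, -146) - m = (-9 - 44) - 1*(-14072) = -53 + 14072 = 14019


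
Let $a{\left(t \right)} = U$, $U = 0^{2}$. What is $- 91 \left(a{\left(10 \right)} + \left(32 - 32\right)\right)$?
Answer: $0$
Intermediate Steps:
$U = 0$
$a{\left(t \right)} = 0$
$- 91 \left(a{\left(10 \right)} + \left(32 - 32\right)\right) = - 91 \left(0 + \left(32 - 32\right)\right) = - 91 \left(0 + 0\right) = \left(-91\right) 0 = 0$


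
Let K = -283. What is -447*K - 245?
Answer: 126256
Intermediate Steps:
-447*K - 245 = -447*(-283) - 245 = 126501 - 245 = 126256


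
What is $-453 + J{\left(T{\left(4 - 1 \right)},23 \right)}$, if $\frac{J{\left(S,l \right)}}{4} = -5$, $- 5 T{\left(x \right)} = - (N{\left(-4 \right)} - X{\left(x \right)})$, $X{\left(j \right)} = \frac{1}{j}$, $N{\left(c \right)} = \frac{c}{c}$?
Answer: $-473$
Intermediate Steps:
$N{\left(c \right)} = 1$
$T{\left(x \right)} = \frac{1}{5} - \frac{1}{5 x}$ ($T{\left(x \right)} = - \frac{\left(-1\right) \left(1 - \frac{1}{x}\right)}{5} = - \frac{-1 + \frac{1}{x}}{5} = \frac{1}{5} - \frac{1}{5 x}$)
$J{\left(S,l \right)} = -20$ ($J{\left(S,l \right)} = 4 \left(-5\right) = -20$)
$-453 + J{\left(T{\left(4 - 1 \right)},23 \right)} = -453 - 20 = -473$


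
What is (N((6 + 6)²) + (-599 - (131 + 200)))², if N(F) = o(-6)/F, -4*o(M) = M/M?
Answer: 286954133761/331776 ≈ 8.6490e+5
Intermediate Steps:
o(M) = -¼ (o(M) = -M/(4*M) = -¼*1 = -¼)
N(F) = -1/(4*F)
(N((6 + 6)²) + (-599 - (131 + 200)))² = (-1/(4*(6 + 6)²) + (-599 - (131 + 200)))² = (-1/(4*(12²)) + (-599 - 1*331))² = (-¼/144 + (-599 - 331))² = (-¼*1/144 - 930)² = (-1/576 - 930)² = (-535681/576)² = 286954133761/331776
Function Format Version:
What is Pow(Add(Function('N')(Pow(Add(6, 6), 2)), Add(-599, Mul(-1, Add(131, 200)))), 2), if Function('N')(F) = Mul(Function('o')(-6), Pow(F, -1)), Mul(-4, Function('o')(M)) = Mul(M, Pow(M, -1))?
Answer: Rational(286954133761, 331776) ≈ 8.6490e+5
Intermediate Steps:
Function('o')(M) = Rational(-1, 4) (Function('o')(M) = Mul(Rational(-1, 4), Mul(M, Pow(M, -1))) = Mul(Rational(-1, 4), 1) = Rational(-1, 4))
Function('N')(F) = Mul(Rational(-1, 4), Pow(F, -1))
Pow(Add(Function('N')(Pow(Add(6, 6), 2)), Add(-599, Mul(-1, Add(131, 200)))), 2) = Pow(Add(Mul(Rational(-1, 4), Pow(Pow(Add(6, 6), 2), -1)), Add(-599, Mul(-1, Add(131, 200)))), 2) = Pow(Add(Mul(Rational(-1, 4), Pow(Pow(12, 2), -1)), Add(-599, Mul(-1, 331))), 2) = Pow(Add(Mul(Rational(-1, 4), Pow(144, -1)), Add(-599, -331)), 2) = Pow(Add(Mul(Rational(-1, 4), Rational(1, 144)), -930), 2) = Pow(Add(Rational(-1, 576), -930), 2) = Pow(Rational(-535681, 576), 2) = Rational(286954133761, 331776)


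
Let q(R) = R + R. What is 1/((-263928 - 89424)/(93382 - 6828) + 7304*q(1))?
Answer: 43277/632013740 ≈ 6.8475e-5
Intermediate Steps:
q(R) = 2*R
1/((-263928 - 89424)/(93382 - 6828) + 7304*q(1)) = 1/((-263928 - 89424)/(93382 - 6828) + 7304*(2*1)) = 1/(-353352/86554 + 7304*2) = 1/(-353352*1/86554 + 14608) = 1/(-176676/43277 + 14608) = 1/(632013740/43277) = 43277/632013740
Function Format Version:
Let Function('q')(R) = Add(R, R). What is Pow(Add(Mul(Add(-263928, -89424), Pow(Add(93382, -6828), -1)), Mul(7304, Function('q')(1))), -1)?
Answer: Rational(43277, 632013740) ≈ 6.8475e-5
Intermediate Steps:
Function('q')(R) = Mul(2, R)
Pow(Add(Mul(Add(-263928, -89424), Pow(Add(93382, -6828), -1)), Mul(7304, Function('q')(1))), -1) = Pow(Add(Mul(Add(-263928, -89424), Pow(Add(93382, -6828), -1)), Mul(7304, Mul(2, 1))), -1) = Pow(Add(Mul(-353352, Pow(86554, -1)), Mul(7304, 2)), -1) = Pow(Add(Mul(-353352, Rational(1, 86554)), 14608), -1) = Pow(Add(Rational(-176676, 43277), 14608), -1) = Pow(Rational(632013740, 43277), -1) = Rational(43277, 632013740)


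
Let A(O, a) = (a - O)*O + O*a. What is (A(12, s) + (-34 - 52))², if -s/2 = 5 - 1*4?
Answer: 77284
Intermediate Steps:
s = -2 (s = -2*(5 - 1*4) = -2*(5 - 4) = -2*1 = -2)
A(O, a) = O*a + O*(a - O) (A(O, a) = O*(a - O) + O*a = O*a + O*(a - O))
(A(12, s) + (-34 - 52))² = (12*(-1*12 + 2*(-2)) + (-34 - 52))² = (12*(-12 - 4) - 86)² = (12*(-16) - 86)² = (-192 - 86)² = (-278)² = 77284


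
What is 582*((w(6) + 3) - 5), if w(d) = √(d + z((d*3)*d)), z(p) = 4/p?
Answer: -1164 + 194*√489/3 ≈ 266.00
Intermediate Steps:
w(d) = √(d + 4/(3*d²)) (w(d) = √(d + 4/(((d*3)*d))) = √(d + 4/(((3*d)*d))) = √(d + 4/((3*d²))) = √(d + 4*(1/(3*d²))) = √(d + 4/(3*d²)))
582*((w(6) + 3) - 5) = 582*((√(9*6 + 12/6²)/3 + 3) - 5) = 582*((√(54 + 12*(1/36))/3 + 3) - 5) = 582*((√(54 + ⅓)/3 + 3) - 5) = 582*((√(163/3)/3 + 3) - 5) = 582*(((√489/3)/3 + 3) - 5) = 582*((√489/9 + 3) - 5) = 582*((3 + √489/9) - 5) = 582*(-2 + √489/9) = -1164 + 194*√489/3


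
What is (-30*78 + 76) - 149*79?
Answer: -14035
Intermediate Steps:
(-30*78 + 76) - 149*79 = (-2340 + 76) - 11771 = -2264 - 11771 = -14035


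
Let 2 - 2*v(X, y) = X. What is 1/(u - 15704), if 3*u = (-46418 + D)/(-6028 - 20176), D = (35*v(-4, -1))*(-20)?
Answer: -39306/617237165 ≈ -6.3681e-5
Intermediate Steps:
v(X, y) = 1 - X/2
D = -2100 (D = (35*(1 - ½*(-4)))*(-20) = (35*(1 + 2))*(-20) = (35*3)*(-20) = 105*(-20) = -2100)
u = 24259/39306 (u = ((-46418 - 2100)/(-6028 - 20176))/3 = (-48518/(-26204))/3 = (-48518*(-1/26204))/3 = (⅓)*(24259/13102) = 24259/39306 ≈ 0.61718)
1/(u - 15704) = 1/(24259/39306 - 15704) = 1/(-617237165/39306) = -39306/617237165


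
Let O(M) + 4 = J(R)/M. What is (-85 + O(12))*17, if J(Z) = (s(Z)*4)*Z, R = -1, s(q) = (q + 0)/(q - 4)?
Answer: -22712/15 ≈ -1514.1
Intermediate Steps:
s(q) = q/(-4 + q)
J(Z) = 4*Z²/(-4 + Z) (J(Z) = ((Z/(-4 + Z))*4)*Z = (4*Z/(-4 + Z))*Z = 4*Z²/(-4 + Z))
O(M) = -4 - 4/(5*M) (O(M) = -4 + (4*(-1)²/(-4 - 1))/M = -4 + (4*1/(-5))/M = -4 + (4*1*(-⅕))/M = -4 - 4/(5*M))
(-85 + O(12))*17 = (-85 + (-4 - ⅘/12))*17 = (-85 + (-4 - ⅘*1/12))*17 = (-85 + (-4 - 1/15))*17 = (-85 - 61/15)*17 = -1336/15*17 = -22712/15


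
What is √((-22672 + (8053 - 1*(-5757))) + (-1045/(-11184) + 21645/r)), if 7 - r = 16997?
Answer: I*√200009529439771305/4750404 ≈ 94.144*I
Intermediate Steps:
r = -16990 (r = 7 - 1*16997 = 7 - 16997 = -16990)
√((-22672 + (8053 - 1*(-5757))) + (-1045/(-11184) + 21645/r)) = √((-22672 + (8053 - 1*(-5757))) + (-1045/(-11184) + 21645/(-16990))) = √((-22672 + (8053 + 5757)) + (-1045*(-1/11184) + 21645*(-1/16990))) = √((-22672 + 13810) + (1045/11184 - 4329/3398)) = √(-8862 - 22432313/19001616) = √(-168414753305/19001616) = I*√200009529439771305/4750404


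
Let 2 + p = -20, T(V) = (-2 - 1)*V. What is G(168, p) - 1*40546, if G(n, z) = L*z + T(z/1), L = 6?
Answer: -40612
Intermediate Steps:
T(V) = -3*V
p = -22 (p = -2 - 20 = -22)
G(n, z) = 3*z (G(n, z) = 6*z - 3*z/1 = 6*z - 3*z = 3*z)
G(168, p) - 1*40546 = 3*(-22) - 1*40546 = -66 - 40546 = -40612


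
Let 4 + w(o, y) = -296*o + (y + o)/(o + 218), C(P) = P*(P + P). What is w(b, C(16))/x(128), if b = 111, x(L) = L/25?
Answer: -38608275/6016 ≈ -6417.6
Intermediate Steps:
C(P) = 2*P**2 (C(P) = P*(2*P) = 2*P**2)
x(L) = L/25 (x(L) = L*(1/25) = L/25)
w(o, y) = -4 - 296*o + (o + y)/(218 + o) (w(o, y) = -4 + (-296*o + (y + o)/(o + 218)) = -4 + (-296*o + (o + y)/(218 + o)) = -4 - 296*o + (o + y)/(218 + o))
w(b, C(16))/x(128) = ((-872 + 2*16**2 - 64531*111 - 296*111**2)/(218 + 111))/(((1/25)*128)) = ((-872 + 2*256 - 7162941 - 296*12321)/329)/(128/25) = ((-872 + 512 - 7162941 - 3647016)/329)*(25/128) = ((1/329)*(-10810317))*(25/128) = -1544331/47*25/128 = -38608275/6016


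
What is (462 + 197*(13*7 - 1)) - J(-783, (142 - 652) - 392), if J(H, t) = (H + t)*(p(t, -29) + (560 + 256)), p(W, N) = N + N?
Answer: 1295422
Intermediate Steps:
p(W, N) = 2*N
J(H, t) = 758*H + 758*t (J(H, t) = (H + t)*(2*(-29) + (560 + 256)) = (H + t)*(-58 + 816) = (H + t)*758 = 758*H + 758*t)
(462 + 197*(13*7 - 1)) - J(-783, (142 - 652) - 392) = (462 + 197*(13*7 - 1)) - (758*(-783) + 758*((142 - 652) - 392)) = (462 + 197*(91 - 1)) - (-593514 + 758*(-510 - 392)) = (462 + 197*90) - (-593514 + 758*(-902)) = (462 + 17730) - (-593514 - 683716) = 18192 - 1*(-1277230) = 18192 + 1277230 = 1295422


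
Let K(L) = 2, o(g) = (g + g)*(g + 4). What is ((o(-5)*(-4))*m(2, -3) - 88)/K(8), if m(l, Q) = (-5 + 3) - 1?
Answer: 16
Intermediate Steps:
o(g) = 2*g*(4 + g) (o(g) = (2*g)*(4 + g) = 2*g*(4 + g))
m(l, Q) = -3 (m(l, Q) = -2 - 1 = -3)
((o(-5)*(-4))*m(2, -3) - 88)/K(8) = (((2*(-5)*(4 - 5))*(-4))*(-3) - 88)/2 = (((2*(-5)*(-1))*(-4))*(-3) - 88)*(½) = ((10*(-4))*(-3) - 88)*(½) = (-40*(-3) - 88)*(½) = (120 - 88)*(½) = 32*(½) = 16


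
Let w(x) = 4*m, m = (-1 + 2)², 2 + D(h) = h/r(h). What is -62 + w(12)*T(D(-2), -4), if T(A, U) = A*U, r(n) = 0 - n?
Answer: -14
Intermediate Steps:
r(n) = -n
D(h) = -3 (D(h) = -2 + h/((-h)) = -2 + h*(-1/h) = -2 - 1 = -3)
m = 1 (m = 1² = 1)
w(x) = 4 (w(x) = 4*1 = 4)
-62 + w(12)*T(D(-2), -4) = -62 + 4*(-3*(-4)) = -62 + 4*12 = -62 + 48 = -14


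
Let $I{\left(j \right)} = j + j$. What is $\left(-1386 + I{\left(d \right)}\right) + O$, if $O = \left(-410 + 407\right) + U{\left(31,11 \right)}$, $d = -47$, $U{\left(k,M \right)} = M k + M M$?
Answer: $-1021$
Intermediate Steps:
$U{\left(k,M \right)} = M^{2} + M k$ ($U{\left(k,M \right)} = M k + M^{2} = M^{2} + M k$)
$I{\left(j \right)} = 2 j$
$O = 459$ ($O = \left(-410 + 407\right) + 11 \left(11 + 31\right) = -3 + 11 \cdot 42 = -3 + 462 = 459$)
$\left(-1386 + I{\left(d \right)}\right) + O = \left(-1386 + 2 \left(-47\right)\right) + 459 = \left(-1386 - 94\right) + 459 = -1480 + 459 = -1021$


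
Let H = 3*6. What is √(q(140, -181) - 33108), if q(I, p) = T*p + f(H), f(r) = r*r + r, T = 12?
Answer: 3*I*√3882 ≈ 186.92*I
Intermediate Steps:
H = 18
f(r) = r + r² (f(r) = r² + r = r + r²)
q(I, p) = 342 + 12*p (q(I, p) = 12*p + 18*(1 + 18) = 12*p + 18*19 = 12*p + 342 = 342 + 12*p)
√(q(140, -181) - 33108) = √((342 + 12*(-181)) - 33108) = √((342 - 2172) - 33108) = √(-1830 - 33108) = √(-34938) = 3*I*√3882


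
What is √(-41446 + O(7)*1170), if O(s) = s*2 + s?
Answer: 2*I*√4219 ≈ 129.91*I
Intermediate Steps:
O(s) = 3*s (O(s) = 2*s + s = 3*s)
√(-41446 + O(7)*1170) = √(-41446 + (3*7)*1170) = √(-41446 + 21*1170) = √(-41446 + 24570) = √(-16876) = 2*I*√4219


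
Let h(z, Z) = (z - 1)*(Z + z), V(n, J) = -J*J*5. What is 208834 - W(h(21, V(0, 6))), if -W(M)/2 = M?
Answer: 202474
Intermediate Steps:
V(n, J) = -5*J**2 (V(n, J) = -J**2*5 = -5*J**2)
h(z, Z) = (-1 + z)*(Z + z)
W(M) = -2*M
208834 - W(h(21, V(0, 6))) = 208834 - (-2)*(21**2 - (-5)*6**2 - 1*21 - 5*6**2*21) = 208834 - (-2)*(441 - (-5)*36 - 21 - 5*36*21) = 208834 - (-2)*(441 - 1*(-180) - 21 - 180*21) = 208834 - (-2)*(441 + 180 - 21 - 3780) = 208834 - (-2)*(-3180) = 208834 - 1*6360 = 208834 - 6360 = 202474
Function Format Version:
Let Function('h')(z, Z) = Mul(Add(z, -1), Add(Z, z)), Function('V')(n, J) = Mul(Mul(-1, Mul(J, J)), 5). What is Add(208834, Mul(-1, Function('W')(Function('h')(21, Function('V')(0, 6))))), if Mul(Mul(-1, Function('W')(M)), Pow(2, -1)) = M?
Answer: 202474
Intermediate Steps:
Function('V')(n, J) = Mul(-5, Pow(J, 2)) (Function('V')(n, J) = Mul(Mul(-1, Pow(J, 2)), 5) = Mul(-5, Pow(J, 2)))
Function('h')(z, Z) = Mul(Add(-1, z), Add(Z, z))
Function('W')(M) = Mul(-2, M)
Add(208834, Mul(-1, Function('W')(Function('h')(21, Function('V')(0, 6))))) = Add(208834, Mul(-1, Mul(-2, Add(Pow(21, 2), Mul(-1, Mul(-5, Pow(6, 2))), Mul(-1, 21), Mul(Mul(-5, Pow(6, 2)), 21))))) = Add(208834, Mul(-1, Mul(-2, Add(441, Mul(-1, Mul(-5, 36)), -21, Mul(Mul(-5, 36), 21))))) = Add(208834, Mul(-1, Mul(-2, Add(441, Mul(-1, -180), -21, Mul(-180, 21))))) = Add(208834, Mul(-1, Mul(-2, Add(441, 180, -21, -3780)))) = Add(208834, Mul(-1, Mul(-2, -3180))) = Add(208834, Mul(-1, 6360)) = Add(208834, -6360) = 202474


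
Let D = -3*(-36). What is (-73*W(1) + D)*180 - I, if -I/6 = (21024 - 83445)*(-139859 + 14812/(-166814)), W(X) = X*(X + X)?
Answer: 4368930244014114/83407 ≈ 5.2381e+10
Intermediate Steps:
D = 108
W(X) = 2*X**2 (W(X) = X*(2*X) = 2*X**2)
I = -4368930814517994/83407 (I = -6*(21024 - 83445)*(-139859 + 14812/(-166814)) = -(-374526)*(-139859 + 14812*(-1/166814)) = -(-374526)*(-139859 - 7406/83407) = -(-374526)*(-11665227019)/83407 = -6*728155135752999/83407 = -4368930814517994/83407 ≈ -5.2381e+10)
(-73*W(1) + D)*180 - I = (-146*1**2 + 108)*180 - 1*(-4368930814517994/83407) = (-146 + 108)*180 + 4368930814517994/83407 = -38*180 + 4368930814517994/83407 = -6840 + 4368930814517994/83407 = 4368930244014114/83407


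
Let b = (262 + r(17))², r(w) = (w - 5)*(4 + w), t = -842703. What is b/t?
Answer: -1028/3279 ≈ -0.31351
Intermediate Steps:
r(w) = (-5 + w)*(4 + w)
b = 264196 (b = (262 + (-20 + 17² - 1*17))² = (262 + (-20 + 289 - 17))² = (262 + 252)² = 514² = 264196)
b/t = 264196/(-842703) = 264196*(-1/842703) = -1028/3279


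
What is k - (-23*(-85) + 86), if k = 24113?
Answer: 22072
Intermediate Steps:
k - (-23*(-85) + 86) = 24113 - (-23*(-85) + 86) = 24113 - (1955 + 86) = 24113 - 1*2041 = 24113 - 2041 = 22072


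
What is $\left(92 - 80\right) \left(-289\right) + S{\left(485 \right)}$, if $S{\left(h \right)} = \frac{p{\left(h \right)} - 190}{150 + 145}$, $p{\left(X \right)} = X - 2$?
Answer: $- \frac{1022767}{295} \approx -3467.0$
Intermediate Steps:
$p{\left(X \right)} = -2 + X$ ($p{\left(X \right)} = X - 2 = -2 + X$)
$S{\left(h \right)} = - \frac{192}{295} + \frac{h}{295}$ ($S{\left(h \right)} = \frac{\left(-2 + h\right) - 190}{150 + 145} = \frac{-192 + h}{295} = \left(-192 + h\right) \frac{1}{295} = - \frac{192}{295} + \frac{h}{295}$)
$\left(92 - 80\right) \left(-289\right) + S{\left(485 \right)} = \left(92 - 80\right) \left(-289\right) + \left(- \frac{192}{295} + \frac{1}{295} \cdot 485\right) = 12 \left(-289\right) + \left(- \frac{192}{295} + \frac{97}{59}\right) = -3468 + \frac{293}{295} = - \frac{1022767}{295}$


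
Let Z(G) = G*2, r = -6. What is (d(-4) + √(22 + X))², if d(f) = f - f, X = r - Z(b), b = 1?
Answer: 14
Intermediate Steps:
Z(G) = 2*G
X = -8 (X = -6 - 2 = -8)
d(f) = 0
(d(-4) + √(22 + X))² = (0 + √(22 - 8))² = (0 + √14)² = (√14)² = 14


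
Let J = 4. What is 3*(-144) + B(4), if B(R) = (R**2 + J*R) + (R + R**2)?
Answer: -380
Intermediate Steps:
B(R) = 2*R**2 + 5*R (B(R) = (R**2 + 4*R) + (R + R**2) = 2*R**2 + 5*R)
3*(-144) + B(4) = 3*(-144) + 4*(5 + 2*4) = -432 + 4*(5 + 8) = -432 + 4*13 = -432 + 52 = -380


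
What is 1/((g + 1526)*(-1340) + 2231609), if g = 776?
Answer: -1/853071 ≈ -1.1722e-6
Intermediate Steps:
1/((g + 1526)*(-1340) + 2231609) = 1/((776 + 1526)*(-1340) + 2231609) = 1/(2302*(-1340) + 2231609) = 1/(-3084680 + 2231609) = 1/(-853071) = -1/853071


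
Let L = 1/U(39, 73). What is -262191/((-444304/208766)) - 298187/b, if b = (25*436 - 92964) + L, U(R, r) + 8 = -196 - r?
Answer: 622146745095504985/5049899060808 ≈ 1.2320e+5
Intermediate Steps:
U(R, r) = -204 - r (U(R, r) = -8 + (-196 - r) = -204 - r)
L = -1/277 (L = 1/(-204 - 1*73) = 1/(-204 - 73) = 1/(-277) = -1/277 ≈ -0.0036101)
b = -22731729/277 (b = (25*436 - 92964) - 1/277 = (10900 - 92964) - 1/277 = -82064 - 1/277 = -22731729/277 ≈ -82064.)
-262191/((-444304/208766)) - 298187/b = -262191/((-444304/208766)) - 298187/(-22731729/277) = -262191/((-444304*1/208766)) - 298187*(-277/22731729) = -262191/(-222152/104383) + 82597799/22731729 = -262191*(-104383/222152) + 82597799/22731729 = 27368283153/222152 + 82597799/22731729 = 622146745095504985/5049899060808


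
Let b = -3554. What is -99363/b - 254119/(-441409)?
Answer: 44762861393/1568767586 ≈ 28.534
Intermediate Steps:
-99363/b - 254119/(-441409) = -99363/(-3554) - 254119/(-441409) = -99363*(-1/3554) - 254119*(-1/441409) = 99363/3554 + 254119/441409 = 44762861393/1568767586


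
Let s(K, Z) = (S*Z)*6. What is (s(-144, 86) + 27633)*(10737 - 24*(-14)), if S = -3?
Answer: 288839205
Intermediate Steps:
s(K, Z) = -18*Z (s(K, Z) = -3*Z*6 = -18*Z)
(s(-144, 86) + 27633)*(10737 - 24*(-14)) = (-18*86 + 27633)*(10737 - 24*(-14)) = (-1548 + 27633)*(10737 + 336) = 26085*11073 = 288839205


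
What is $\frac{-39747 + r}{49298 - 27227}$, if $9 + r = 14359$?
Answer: $- \frac{25397}{22071} \approx -1.1507$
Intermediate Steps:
$r = 14350$ ($r = -9 + 14359 = 14350$)
$\frac{-39747 + r}{49298 - 27227} = \frac{-39747 + 14350}{49298 - 27227} = - \frac{25397}{22071}$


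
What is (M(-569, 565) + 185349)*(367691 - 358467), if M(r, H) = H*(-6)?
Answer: 1678389816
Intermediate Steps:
M(r, H) = -6*H
(M(-569, 565) + 185349)*(367691 - 358467) = (-6*565 + 185349)*(367691 - 358467) = (-3390 + 185349)*9224 = 181959*9224 = 1678389816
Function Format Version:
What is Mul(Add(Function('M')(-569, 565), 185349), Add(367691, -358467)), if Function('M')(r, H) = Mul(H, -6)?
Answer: 1678389816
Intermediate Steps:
Function('M')(r, H) = Mul(-6, H)
Mul(Add(Function('M')(-569, 565), 185349), Add(367691, -358467)) = Mul(Add(Mul(-6, 565), 185349), Add(367691, -358467)) = Mul(Add(-3390, 185349), 9224) = Mul(181959, 9224) = 1678389816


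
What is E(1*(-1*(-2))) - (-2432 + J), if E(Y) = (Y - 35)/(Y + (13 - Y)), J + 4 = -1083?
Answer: 45714/13 ≈ 3516.5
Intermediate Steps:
J = -1087 (J = -4 - 1083 = -1087)
E(Y) = -35/13 + Y/13 (E(Y) = (-35 + Y)/13 = (-35 + Y)*(1/13) = -35/13 + Y/13)
E(1*(-1*(-2))) - (-2432 + J) = (-35/13 + (1*(-1*(-2)))/13) - (-2432 - 1087) = (-35/13 + (1*2)/13) - 1*(-3519) = (-35/13 + (1/13)*2) + 3519 = (-35/13 + 2/13) + 3519 = -33/13 + 3519 = 45714/13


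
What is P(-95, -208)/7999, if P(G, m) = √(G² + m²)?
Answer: √52289/7999 ≈ 0.028587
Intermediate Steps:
P(-95, -208)/7999 = √((-95)² + (-208)²)/7999 = √(9025 + 43264)*(1/7999) = √52289*(1/7999) = √52289/7999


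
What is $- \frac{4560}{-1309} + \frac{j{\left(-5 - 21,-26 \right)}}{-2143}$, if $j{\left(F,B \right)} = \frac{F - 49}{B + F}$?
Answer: $\frac{508049985}{145869724} \approx 3.4829$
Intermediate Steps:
$j{\left(F,B \right)} = \frac{-49 + F}{B + F}$
$- \frac{4560}{-1309} + \frac{j{\left(-5 - 21,-26 \right)}}{-2143} = - \frac{4560}{-1309} + \frac{\frac{1}{-26 - 26} \left(-49 - 26\right)}{-2143} = \left(-4560\right) \left(- \frac{1}{1309}\right) + \frac{-49 - 26}{-26 - 26} \left(- \frac{1}{2143}\right) = \frac{4560}{1309} + \frac{-49 - 26}{-26 - 26} \left(- \frac{1}{2143}\right) = \frac{4560}{1309} + \frac{1}{-52} \left(-75\right) \left(- \frac{1}{2143}\right) = \frac{4560}{1309} + \left(- \frac{1}{52}\right) \left(-75\right) \left(- \frac{1}{2143}\right) = \frac{4560}{1309} + \frac{75}{52} \left(- \frac{1}{2143}\right) = \frac{4560}{1309} - \frac{75}{111436} = \frac{508049985}{145869724}$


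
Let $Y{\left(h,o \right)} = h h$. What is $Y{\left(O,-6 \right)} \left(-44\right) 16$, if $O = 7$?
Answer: $-34496$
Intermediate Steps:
$Y{\left(h,o \right)} = h^{2}$
$Y{\left(O,-6 \right)} \left(-44\right) 16 = 7^{2} \left(-44\right) 16 = 49 \left(-44\right) 16 = \left(-2156\right) 16 = -34496$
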